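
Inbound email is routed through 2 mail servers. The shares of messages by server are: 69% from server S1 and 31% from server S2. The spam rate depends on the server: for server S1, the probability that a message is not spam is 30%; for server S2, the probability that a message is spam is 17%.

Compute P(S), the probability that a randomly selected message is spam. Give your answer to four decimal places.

0.5357

P(S|S1) = 1 − 0.3 = 0.7.
Summing over the partition,
P(S) = P(S|S1)·P(S1) + P(S|S2)·P(S2)
      = 0.7·0.69 + 0.17·0.31
      = 0.483 + 0.0527 = 0.5357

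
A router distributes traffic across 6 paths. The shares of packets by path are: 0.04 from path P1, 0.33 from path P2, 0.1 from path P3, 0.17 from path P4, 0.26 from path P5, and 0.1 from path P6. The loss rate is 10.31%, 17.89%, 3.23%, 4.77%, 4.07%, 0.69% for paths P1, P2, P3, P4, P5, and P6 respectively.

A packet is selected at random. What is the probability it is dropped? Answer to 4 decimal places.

P(L) = P(L|P1)·P(P1) + P(L|P2)·P(P2) + P(L|P3)·P(P3) + P(L|P4)·P(P4) + P(L|P5)·P(P5) + P(L|P6)·P(P6)
      = 0.1031·0.04 + 0.1789·0.33 + 0.0323·0.1 + 0.0477·0.17 + 0.0407·0.26 + 0.0069·0.1
      = 0.004124 + 0.059037 + 0.00323 + 0.008109 + 0.010582 + 0.00069 = 0.085772

P(L) ≈ 0.0858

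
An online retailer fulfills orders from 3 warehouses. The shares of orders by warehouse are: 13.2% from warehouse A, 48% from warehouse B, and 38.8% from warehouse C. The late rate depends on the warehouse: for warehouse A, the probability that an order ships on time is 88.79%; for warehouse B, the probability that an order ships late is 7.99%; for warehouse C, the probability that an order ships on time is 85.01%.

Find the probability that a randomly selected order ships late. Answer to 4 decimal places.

P(L|A) = 1 − 0.8879 = 0.1121.
P(L|C) = 1 − 0.8501 = 0.1499.
Using total probability over the partition,
P(L) = P(L|A)·P(A) + P(L|B)·P(B) + P(L|C)·P(C)
      = 0.1121·0.132 + 0.0799·0.48 + 0.1499·0.388
      = 0.0147972 + 0.038352 + 0.0581612 = 0.1113104

P(L) ≈ 0.1113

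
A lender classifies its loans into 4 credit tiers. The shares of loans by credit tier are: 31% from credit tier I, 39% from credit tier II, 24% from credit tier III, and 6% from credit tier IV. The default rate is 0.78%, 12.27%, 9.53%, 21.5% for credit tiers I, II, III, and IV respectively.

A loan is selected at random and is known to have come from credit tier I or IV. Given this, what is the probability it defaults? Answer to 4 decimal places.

Let S = {I, IV}.
P(S) = 0.31 + 0.06 = 0.37.
P(D ∩ S) = 0.0078·0.31 + 0.215·0.06 = 0.002418 + 0.0129 = 0.015318.
P(D | S) = 0.015318 / 0.37 = 0.041400…

0.0414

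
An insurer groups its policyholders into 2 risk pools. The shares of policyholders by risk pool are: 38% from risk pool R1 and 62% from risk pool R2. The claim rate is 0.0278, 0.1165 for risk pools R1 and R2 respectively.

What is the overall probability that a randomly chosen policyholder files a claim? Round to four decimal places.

P(C) = P(C|R1)·P(R1) + P(C|R2)·P(R2)
      = 0.0278·0.38 + 0.1165·0.62
      = 0.010564 + 0.07223 = 0.082794

P(C) ≈ 0.0828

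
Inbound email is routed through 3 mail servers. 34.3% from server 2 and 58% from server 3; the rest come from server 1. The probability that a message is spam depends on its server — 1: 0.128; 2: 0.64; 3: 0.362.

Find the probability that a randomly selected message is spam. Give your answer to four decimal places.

P(S) ≈ 0.4393

P(1) = 1 − (0.343 + 0.58) = 0.077.
P(S) = P(S|1)·P(1) + P(S|2)·P(2) + P(S|3)·P(3)
      = 0.128·0.077 + 0.64·0.343 + 0.362·0.58
      = 0.009856 + 0.21952 + 0.20996 = 0.439336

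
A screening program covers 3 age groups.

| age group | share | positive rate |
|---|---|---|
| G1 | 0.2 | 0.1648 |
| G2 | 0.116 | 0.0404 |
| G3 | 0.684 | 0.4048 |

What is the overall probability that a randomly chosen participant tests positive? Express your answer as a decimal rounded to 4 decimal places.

Using total probability over the partition,
P(T) = P(T|G1)·P(G1) + P(T|G2)·P(G2) + P(T|G3)·P(G3)
      = 0.1648·0.2 + 0.0404·0.116 + 0.4048·0.684
      = 0.03296 + 0.0046864 + 0.2768832 = 0.3145296

0.3145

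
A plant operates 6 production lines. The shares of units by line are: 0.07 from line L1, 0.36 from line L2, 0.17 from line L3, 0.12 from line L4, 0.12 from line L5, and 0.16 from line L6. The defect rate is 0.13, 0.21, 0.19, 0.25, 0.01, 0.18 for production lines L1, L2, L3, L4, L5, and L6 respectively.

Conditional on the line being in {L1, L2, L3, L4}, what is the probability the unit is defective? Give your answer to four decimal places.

0.2042

Let S = {L1, L2, L3, L4}.
P(S) = 0.07 + 0.36 + 0.17 + 0.12 = 0.72.
P(D ∩ S) = 0.13·0.07 + 0.21·0.36 + 0.19·0.17 + 0.25·0.12 = 0.0091 + 0.0756 + 0.0323 + 0.03 = 0.147.
P(D | S) = 0.147 / 0.72 = 0.204167…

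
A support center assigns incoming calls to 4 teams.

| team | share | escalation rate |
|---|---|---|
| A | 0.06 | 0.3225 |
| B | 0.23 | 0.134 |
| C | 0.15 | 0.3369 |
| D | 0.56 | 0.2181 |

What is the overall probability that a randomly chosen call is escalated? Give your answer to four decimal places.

0.2228

P(E) = P(E|A)·P(A) + P(E|B)·P(B) + P(E|C)·P(C) + P(E|D)·P(D)
      = 0.3225·0.06 + 0.134·0.23 + 0.3369·0.15 + 0.2181·0.56
      = 0.01935 + 0.03082 + 0.050535 + 0.122136 = 0.222841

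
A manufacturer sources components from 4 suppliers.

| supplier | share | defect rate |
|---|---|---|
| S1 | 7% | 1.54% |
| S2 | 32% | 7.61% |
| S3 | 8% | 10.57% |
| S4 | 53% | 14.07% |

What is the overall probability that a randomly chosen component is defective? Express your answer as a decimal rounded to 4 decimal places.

Using total probability over the partition,
P(D) = P(D|S1)·P(S1) + P(D|S2)·P(S2) + P(D|S3)·P(S3) + P(D|S4)·P(S4)
      = 0.0154·0.07 + 0.0761·0.32 + 0.1057·0.08 + 0.1407·0.53
      = 0.001078 + 0.024352 + 0.008456 + 0.074571 = 0.108457

0.1085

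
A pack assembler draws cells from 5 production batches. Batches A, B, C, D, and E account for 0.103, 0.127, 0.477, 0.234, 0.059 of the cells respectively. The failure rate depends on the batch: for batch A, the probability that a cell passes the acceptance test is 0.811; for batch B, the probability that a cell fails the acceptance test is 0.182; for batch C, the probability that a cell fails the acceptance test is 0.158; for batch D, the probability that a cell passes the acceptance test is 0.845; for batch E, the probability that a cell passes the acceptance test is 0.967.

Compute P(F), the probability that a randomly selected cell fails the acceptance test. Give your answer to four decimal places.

0.1562

P(F|A) = 1 − 0.811 = 0.189.
P(F|D) = 1 − 0.845 = 0.155.
P(F|E) = 1 − 0.967 = 0.033.
By the law of total probability,
P(F) = P(F|A)·P(A) + P(F|B)·P(B) + P(F|C)·P(C) + P(F|D)·P(D) + P(F|E)·P(E)
      = 0.189·0.103 + 0.182·0.127 + 0.158·0.477 + 0.155·0.234 + 0.033·0.059
      = 0.019467 + 0.023114 + 0.075366 + 0.03627 + 0.001947 = 0.156164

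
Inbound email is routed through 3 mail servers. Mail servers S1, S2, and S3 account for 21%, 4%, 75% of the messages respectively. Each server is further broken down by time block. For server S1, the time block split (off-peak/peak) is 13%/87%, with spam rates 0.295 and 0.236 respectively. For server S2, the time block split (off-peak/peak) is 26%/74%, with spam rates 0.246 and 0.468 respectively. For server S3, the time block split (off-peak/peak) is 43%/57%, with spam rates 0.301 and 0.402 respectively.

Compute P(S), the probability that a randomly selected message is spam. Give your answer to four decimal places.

0.3365

P(S|S1) = 0.13·0.295 + 0.87·0.236 = 0.03835 + 0.20532 = 0.24367
P(S|S2) = 0.26·0.246 + 0.74·0.468 = 0.06396 + 0.34632 = 0.41028
P(S|S3) = 0.43·0.301 + 0.57·0.402 = 0.12943 + 0.22914 = 0.35857
By total probability over the outer partition,
P(S) = 0.21·0.24367 + 0.04·0.41028 + 0.75·0.35857
      = 0.0511707 + 0.0164112 + 0.2689275 = 0.3365094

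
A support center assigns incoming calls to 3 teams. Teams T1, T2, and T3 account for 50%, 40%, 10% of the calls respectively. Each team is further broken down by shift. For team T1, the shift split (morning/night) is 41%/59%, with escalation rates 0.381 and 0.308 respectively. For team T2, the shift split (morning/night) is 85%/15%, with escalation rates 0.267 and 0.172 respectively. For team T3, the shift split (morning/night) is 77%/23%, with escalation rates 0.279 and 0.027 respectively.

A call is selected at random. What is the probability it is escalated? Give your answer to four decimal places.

0.2922

P(E|T1) = 0.41·0.381 + 0.59·0.308 = 0.15621 + 0.18172 = 0.33793
P(E|T2) = 0.85·0.267 + 0.15·0.172 = 0.22695 + 0.0258 = 0.25275
P(E|T3) = 0.77·0.279 + 0.23·0.027 = 0.21483 + 0.00621 = 0.22104
Then overall,
P(E) = 0.5·0.33793 + 0.4·0.25275 + 0.1·0.22104
      = 0.168965 + 0.1011 + 0.022104 = 0.292169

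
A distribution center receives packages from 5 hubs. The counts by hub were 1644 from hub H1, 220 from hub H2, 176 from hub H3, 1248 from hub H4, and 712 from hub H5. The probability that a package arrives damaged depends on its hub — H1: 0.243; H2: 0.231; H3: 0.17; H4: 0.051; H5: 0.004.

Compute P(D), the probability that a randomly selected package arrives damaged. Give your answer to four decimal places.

Total: 1644 + 220 + 176 + 1248 + 712 = 4000.
P(H1) = 1644/4000 = 0.411. P(H2) = 220/4000 = 0.055. P(H3) = 176/4000 = 0.044. P(H4) = 1248/4000 = 0.312. P(H5) = 712/4000 = 0.178.
By the law of total probability,
P(D) = P(D|H1)·P(H1) + P(D|H2)·P(H2) + P(D|H3)·P(H3) + P(D|H4)·P(H4) + P(D|H5)·P(H5)
      = 0.243·0.411 + 0.231·0.055 + 0.17·0.044 + 0.051·0.312 + 0.004·0.178
      = 0.099873 + 0.012705 + 0.00748 + 0.015912 + 0.000712 = 0.136682

P(D) ≈ 0.1367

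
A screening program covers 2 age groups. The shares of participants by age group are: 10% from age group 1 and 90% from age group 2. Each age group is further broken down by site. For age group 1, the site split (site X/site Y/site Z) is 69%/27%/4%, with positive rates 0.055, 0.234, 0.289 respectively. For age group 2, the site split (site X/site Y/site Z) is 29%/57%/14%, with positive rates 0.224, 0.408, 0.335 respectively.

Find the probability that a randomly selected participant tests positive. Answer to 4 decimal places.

0.3212

P(T|1) = 0.69·0.055 + 0.27·0.234 + 0.04·0.289 = 0.03795 + 0.06318 + 0.01156 = 0.11269
P(T|2) = 0.29·0.224 + 0.57·0.408 + 0.14·0.335 = 0.06496 + 0.23256 + 0.0469 = 0.34442
By total probability over the outer partition,
P(T) = 0.1·0.11269 + 0.9·0.34442
      = 0.011269 + 0.309978 = 0.321247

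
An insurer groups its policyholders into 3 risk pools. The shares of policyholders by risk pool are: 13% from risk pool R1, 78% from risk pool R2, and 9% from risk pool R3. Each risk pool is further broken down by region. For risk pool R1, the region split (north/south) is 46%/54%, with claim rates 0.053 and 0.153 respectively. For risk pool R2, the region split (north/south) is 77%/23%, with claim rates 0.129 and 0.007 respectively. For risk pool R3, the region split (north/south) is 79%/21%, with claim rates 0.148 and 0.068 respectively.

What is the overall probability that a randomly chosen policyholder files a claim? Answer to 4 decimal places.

P(C) ≈ 0.1045

P(C|R1) = 0.46·0.053 + 0.54·0.153 = 0.02438 + 0.08262 = 0.107
P(C|R2) = 0.77·0.129 + 0.23·0.007 = 0.09933 + 0.00161 = 0.10094
P(C|R3) = 0.79·0.148 + 0.21·0.068 = 0.11692 + 0.01428 = 0.1312
By total probability over the outer partition,
P(C) = 0.13·0.107 + 0.78·0.10094 + 0.09·0.1312
      = 0.01391 + 0.0787332 + 0.011808 = 0.1044512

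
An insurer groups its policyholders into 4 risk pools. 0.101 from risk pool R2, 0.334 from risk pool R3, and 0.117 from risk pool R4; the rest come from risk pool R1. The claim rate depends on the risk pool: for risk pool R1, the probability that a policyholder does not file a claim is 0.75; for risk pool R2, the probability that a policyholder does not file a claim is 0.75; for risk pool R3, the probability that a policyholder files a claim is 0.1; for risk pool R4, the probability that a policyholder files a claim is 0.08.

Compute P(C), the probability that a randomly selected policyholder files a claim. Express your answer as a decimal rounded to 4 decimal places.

0.1800

P(R1) = 1 − (0.101 + 0.334 + 0.117) = 0.448.
P(C|R1) = 1 − 0.75 = 0.25.
P(C|R2) = 1 − 0.75 = 0.25.
Using total probability over the partition,
P(C) = P(C|R1)·P(R1) + P(C|R2)·P(R2) + P(C|R3)·P(R3) + P(C|R4)·P(R4)
      = 0.25·0.448 + 0.25·0.101 + 0.1·0.334 + 0.08·0.117
      = 0.112 + 0.02525 + 0.0334 + 0.00936 = 0.18001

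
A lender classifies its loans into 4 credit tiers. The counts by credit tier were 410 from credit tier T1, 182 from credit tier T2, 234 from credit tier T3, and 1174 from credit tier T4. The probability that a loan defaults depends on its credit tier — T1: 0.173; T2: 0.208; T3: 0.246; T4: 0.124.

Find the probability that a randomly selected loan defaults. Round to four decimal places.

Total: 410 + 182 + 234 + 1174 = 2000.
P(T1) = 410/2000 = 0.205. P(T2) = 182/2000 = 0.091. P(T3) = 234/2000 = 0.117. P(T4) = 1174/2000 = 0.587.
By the law of total probability,
P(D) = P(D|T1)·P(T1) + P(D|T2)·P(T2) + P(D|T3)·P(T3) + P(D|T4)·P(T4)
      = 0.173·0.205 + 0.208·0.091 + 0.246·0.117 + 0.124·0.587
      = 0.035465 + 0.018928 + 0.028782 + 0.072788 = 0.155963

P(D) ≈ 0.1560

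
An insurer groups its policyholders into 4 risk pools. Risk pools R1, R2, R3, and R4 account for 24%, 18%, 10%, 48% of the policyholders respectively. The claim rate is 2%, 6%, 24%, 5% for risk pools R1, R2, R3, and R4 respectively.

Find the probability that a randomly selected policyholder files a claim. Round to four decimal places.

P(C) ≈ 0.0636

P(C) = P(C|R1)·P(R1) + P(C|R2)·P(R2) + P(C|R3)·P(R3) + P(C|R4)·P(R4)
      = 0.02·0.24 + 0.06·0.18 + 0.24·0.1 + 0.05·0.48
      = 0.0048 + 0.0108 + 0.024 + 0.024 = 0.0636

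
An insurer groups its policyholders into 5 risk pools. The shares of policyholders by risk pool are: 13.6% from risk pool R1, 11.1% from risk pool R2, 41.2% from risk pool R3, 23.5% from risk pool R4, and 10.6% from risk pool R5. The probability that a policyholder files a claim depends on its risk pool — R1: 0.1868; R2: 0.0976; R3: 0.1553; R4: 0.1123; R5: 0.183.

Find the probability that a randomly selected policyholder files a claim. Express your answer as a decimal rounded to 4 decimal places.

0.1460

P(C) = P(C|R1)·P(R1) + P(C|R2)·P(R2) + P(C|R3)·P(R3) + P(C|R4)·P(R4) + P(C|R5)·P(R5)
      = 0.1868·0.136 + 0.0976·0.111 + 0.1553·0.412 + 0.1123·0.235 + 0.183·0.106
      = 0.0254048 + 0.0108336 + 0.0639836 + 0.0263905 + 0.019398 = 0.1460105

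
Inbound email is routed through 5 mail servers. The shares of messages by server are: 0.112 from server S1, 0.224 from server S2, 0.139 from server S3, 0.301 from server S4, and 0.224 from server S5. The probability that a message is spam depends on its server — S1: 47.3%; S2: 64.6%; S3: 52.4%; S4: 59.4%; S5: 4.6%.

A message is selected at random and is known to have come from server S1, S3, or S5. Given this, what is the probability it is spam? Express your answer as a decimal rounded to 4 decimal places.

Let J = {S1, S3, S5}.
P(J) = 0.112 + 0.139 + 0.224 = 0.475.
P(S ∩ J) = 0.473·0.112 + 0.524·0.139 + 0.046·0.224 = 0.052976 + 0.072836 + 0.010304 = 0.136116.
P(S | J) = 0.136116 / 0.475 = 0.286560…

0.2866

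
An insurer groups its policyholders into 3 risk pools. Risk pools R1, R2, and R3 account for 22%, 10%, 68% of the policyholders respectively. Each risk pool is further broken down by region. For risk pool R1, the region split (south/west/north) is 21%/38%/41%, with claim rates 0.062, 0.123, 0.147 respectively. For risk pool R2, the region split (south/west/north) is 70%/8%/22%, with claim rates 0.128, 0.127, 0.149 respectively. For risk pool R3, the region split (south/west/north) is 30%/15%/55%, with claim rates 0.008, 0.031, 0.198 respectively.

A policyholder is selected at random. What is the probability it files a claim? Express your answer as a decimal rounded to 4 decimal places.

0.1185

P(C|R1) = 0.21·0.062 + 0.38·0.123 + 0.41·0.147 = 0.01302 + 0.04674 + 0.06027 = 0.12003
P(C|R2) = 0.7·0.128 + 0.08·0.127 + 0.22·0.149 = 0.0896 + 0.01016 + 0.03278 = 0.13254
P(C|R3) = 0.3·0.008 + 0.15·0.031 + 0.55·0.198 = 0.0024 + 0.00465 + 0.1089 = 0.11595
By total probability over the outer partition,
P(C) = 0.22·0.12003 + 0.1·0.13254 + 0.68·0.11595
      = 0.0264066 + 0.013254 + 0.078846 = 0.1185066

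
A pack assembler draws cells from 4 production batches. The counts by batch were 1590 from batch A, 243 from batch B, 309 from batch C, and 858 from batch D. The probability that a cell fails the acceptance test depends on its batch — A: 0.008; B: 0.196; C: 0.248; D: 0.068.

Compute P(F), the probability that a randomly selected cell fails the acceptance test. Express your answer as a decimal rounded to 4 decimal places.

0.0651

Total: 1590 + 243 + 309 + 858 = 3000.
P(A) = 1590/3000 = 0.53. P(B) = 243/3000 = 0.081. P(C) = 309/3000 = 0.103. P(D) = 858/3000 = 0.286.
Using total probability over the partition,
P(F) = P(F|A)·P(A) + P(F|B)·P(B) + P(F|C)·P(C) + P(F|D)·P(D)
      = 0.008·0.53 + 0.196·0.081 + 0.248·0.103 + 0.068·0.286
      = 0.00424 + 0.015876 + 0.025544 + 0.019448 = 0.065108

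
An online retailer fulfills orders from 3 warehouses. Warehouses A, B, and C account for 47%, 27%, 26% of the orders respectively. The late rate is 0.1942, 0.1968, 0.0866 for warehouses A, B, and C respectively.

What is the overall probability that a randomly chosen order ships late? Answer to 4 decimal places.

P(L) ≈ 0.1669

P(L) = P(L|A)·P(A) + P(L|B)·P(B) + P(L|C)·P(C)
      = 0.1942·0.47 + 0.1968·0.27 + 0.0866·0.26
      = 0.091274 + 0.053136 + 0.022516 = 0.166926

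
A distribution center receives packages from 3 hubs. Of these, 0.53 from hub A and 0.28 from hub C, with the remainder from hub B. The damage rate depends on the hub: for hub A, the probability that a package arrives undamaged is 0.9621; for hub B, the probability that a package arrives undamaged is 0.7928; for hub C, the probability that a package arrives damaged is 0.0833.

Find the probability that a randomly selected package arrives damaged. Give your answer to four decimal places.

P(B) = 1 − (0.53 + 0.28) = 0.19.
P(D|A) = 1 − 0.9621 = 0.0379.
P(D|B) = 1 − 0.7928 = 0.2072.
P(D) = P(D|A)·P(A) + P(D|B)·P(B) + P(D|C)·P(C)
      = 0.0379·0.53 + 0.2072·0.19 + 0.0833·0.28
      = 0.020087 + 0.039368 + 0.023324 = 0.082779

P(D) ≈ 0.0828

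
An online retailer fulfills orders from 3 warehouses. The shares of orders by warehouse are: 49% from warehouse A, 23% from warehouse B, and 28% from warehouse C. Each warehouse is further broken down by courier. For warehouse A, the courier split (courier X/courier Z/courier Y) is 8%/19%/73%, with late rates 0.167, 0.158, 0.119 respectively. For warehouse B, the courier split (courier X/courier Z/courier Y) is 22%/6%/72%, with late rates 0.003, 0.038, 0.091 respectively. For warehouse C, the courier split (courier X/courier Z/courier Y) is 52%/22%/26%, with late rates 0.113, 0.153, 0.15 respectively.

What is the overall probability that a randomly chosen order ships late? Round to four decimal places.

P(L|A) = 0.08·0.167 + 0.19·0.158 + 0.73·0.119 = 0.01336 + 0.03002 + 0.08687 = 0.13025
P(L|B) = 0.22·0.003 + 0.06·0.038 + 0.72·0.091 = 0.00066 + 0.00228 + 0.06552 = 0.06846
P(L|C) = 0.52·0.113 + 0.22·0.153 + 0.26·0.15 = 0.05876 + 0.03366 + 0.039 = 0.13142
Then overall,
P(L) = 0.49·0.13025 + 0.23·0.06846 + 0.28·0.13142
      = 0.0638225 + 0.0157458 + 0.0367976 = 0.1163659

0.1164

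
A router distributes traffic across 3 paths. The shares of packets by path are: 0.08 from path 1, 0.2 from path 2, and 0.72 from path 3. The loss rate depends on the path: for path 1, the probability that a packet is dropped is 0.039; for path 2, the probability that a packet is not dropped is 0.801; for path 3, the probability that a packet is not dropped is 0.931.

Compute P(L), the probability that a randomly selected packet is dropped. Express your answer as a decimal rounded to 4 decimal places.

P(L) ≈ 0.0926

P(L|2) = 1 − 0.801 = 0.199.
P(L|3) = 1 − 0.931 = 0.069.
P(L) = P(L|1)·P(1) + P(L|2)·P(2) + P(L|3)·P(3)
      = 0.039·0.08 + 0.199·0.2 + 0.069·0.72
      = 0.00312 + 0.0398 + 0.04968 = 0.0926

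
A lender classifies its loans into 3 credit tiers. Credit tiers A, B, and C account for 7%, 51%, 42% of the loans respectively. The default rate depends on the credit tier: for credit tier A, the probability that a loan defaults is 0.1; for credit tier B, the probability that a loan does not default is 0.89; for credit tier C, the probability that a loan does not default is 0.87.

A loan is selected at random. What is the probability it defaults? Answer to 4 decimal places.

P(D|B) = 1 − 0.89 = 0.11.
P(D|C) = 1 − 0.87 = 0.13.
P(D) = P(D|A)·P(A) + P(D|B)·P(B) + P(D|C)·P(C)
      = 0.1·0.07 + 0.11·0.51 + 0.13·0.42
      = 0.007 + 0.0561 + 0.0546 = 0.1177

P(D) ≈ 0.1177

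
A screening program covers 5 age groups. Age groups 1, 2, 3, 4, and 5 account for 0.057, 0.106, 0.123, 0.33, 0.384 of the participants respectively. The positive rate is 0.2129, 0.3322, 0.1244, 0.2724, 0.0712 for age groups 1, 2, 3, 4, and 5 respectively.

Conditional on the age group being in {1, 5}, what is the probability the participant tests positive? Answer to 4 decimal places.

Let S = {1, 5}.
P(S) = 0.057 + 0.384 = 0.441.
P(T ∩ S) = 0.2129·0.057 + 0.0712·0.384 = 0.0121353 + 0.0273408 = 0.0394761.
P(T | S) = 0.0394761 / 0.441 = 0.089515…

P(T|S) ≈ 0.0895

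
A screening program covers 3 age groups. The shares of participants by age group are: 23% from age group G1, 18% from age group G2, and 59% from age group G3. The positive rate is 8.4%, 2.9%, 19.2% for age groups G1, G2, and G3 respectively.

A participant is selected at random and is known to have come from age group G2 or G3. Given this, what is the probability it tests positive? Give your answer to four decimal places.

0.1539

Let S = {G2, G3}.
P(S) = 0.18 + 0.59 = 0.77.
P(T ∩ S) = 0.029·0.18 + 0.192·0.59 = 0.00522 + 0.11328 = 0.1185.
P(T | S) = 0.1185 / 0.77 = 0.153896…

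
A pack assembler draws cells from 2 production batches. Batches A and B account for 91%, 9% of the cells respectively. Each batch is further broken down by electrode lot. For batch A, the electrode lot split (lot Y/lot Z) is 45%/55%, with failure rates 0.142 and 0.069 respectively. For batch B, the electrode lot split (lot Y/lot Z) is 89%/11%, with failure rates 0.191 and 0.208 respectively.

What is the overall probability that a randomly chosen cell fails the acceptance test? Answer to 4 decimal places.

P(F|A) = 0.45·0.142 + 0.55·0.069 = 0.0639 + 0.03795 = 0.10185
P(F|B) = 0.89·0.191 + 0.11·0.208 = 0.16999 + 0.02288 = 0.19287
Then overall,
P(F) = 0.91·0.10185 + 0.09·0.19287
      = 0.0926835 + 0.0173583 = 0.1100418

P(F) ≈ 0.1100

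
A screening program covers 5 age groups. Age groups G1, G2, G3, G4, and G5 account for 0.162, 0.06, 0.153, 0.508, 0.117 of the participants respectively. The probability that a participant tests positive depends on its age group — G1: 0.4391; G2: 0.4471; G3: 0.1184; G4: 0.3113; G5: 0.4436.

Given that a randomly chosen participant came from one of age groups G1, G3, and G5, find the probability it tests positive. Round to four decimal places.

P(T|S) ≈ 0.3267

Let S = {G1, G3, G5}.
P(S) = 0.162 + 0.153 + 0.117 = 0.432.
P(T ∩ S) = 0.4391·0.162 + 0.1184·0.153 + 0.4436·0.117 = 0.0711342 + 0.0181152 + 0.0519012 = 0.1411506.
P(T | S) = 0.1411506 / 0.432 = 0.326738…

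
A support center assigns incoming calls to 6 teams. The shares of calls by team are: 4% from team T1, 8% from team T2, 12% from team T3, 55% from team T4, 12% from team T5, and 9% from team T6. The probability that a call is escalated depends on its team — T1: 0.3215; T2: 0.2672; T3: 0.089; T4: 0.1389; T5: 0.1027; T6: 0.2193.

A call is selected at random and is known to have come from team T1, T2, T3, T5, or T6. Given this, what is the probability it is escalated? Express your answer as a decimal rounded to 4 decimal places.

P(E|S) ≈ 0.1711

Let S = {T1, T2, T3, T5, T6}.
P(S) = 0.04 + 0.08 + 0.12 + 0.12 + 0.09 = 0.45.
P(E ∩ S) = 0.3215·0.04 + 0.2672·0.08 + 0.089·0.12 + 0.1027·0.12 + 0.2193·0.09 = 0.01286 + 0.021376 + 0.01068 + 0.012324 + 0.019737 = 0.076977.
P(E | S) = 0.076977 / 0.45 = 0.171060…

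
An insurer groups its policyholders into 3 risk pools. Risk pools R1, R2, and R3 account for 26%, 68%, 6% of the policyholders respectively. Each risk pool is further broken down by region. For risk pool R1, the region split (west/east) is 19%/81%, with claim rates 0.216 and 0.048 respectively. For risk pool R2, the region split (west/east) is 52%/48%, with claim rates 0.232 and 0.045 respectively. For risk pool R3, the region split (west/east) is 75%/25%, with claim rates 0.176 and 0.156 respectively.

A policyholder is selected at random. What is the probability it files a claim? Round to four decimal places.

0.1278

P(C|R1) = 0.19·0.216 + 0.81·0.048 = 0.04104 + 0.03888 = 0.07992
P(C|R2) = 0.52·0.232 + 0.48·0.045 = 0.12064 + 0.0216 = 0.14224
P(C|R3) = 0.75·0.176 + 0.25·0.156 = 0.132 + 0.039 = 0.171
By total probability over the outer partition,
P(C) = 0.26·0.07992 + 0.68·0.14224 + 0.06·0.171
      = 0.0207792 + 0.0967232 + 0.01026 = 0.1277624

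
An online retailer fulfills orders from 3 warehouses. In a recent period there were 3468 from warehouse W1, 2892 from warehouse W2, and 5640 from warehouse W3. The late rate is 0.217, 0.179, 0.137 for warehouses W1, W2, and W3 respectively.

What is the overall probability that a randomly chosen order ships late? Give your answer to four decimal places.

P(L) ≈ 0.1702

Total: 3468 + 2892 + 5640 = 12000.
P(W1) = 3468/12000 = 0.289. P(W2) = 2892/12000 = 0.241. P(W3) = 5640/12000 = 0.47.
P(L) = P(L|W1)·P(W1) + P(L|W2)·P(W2) + P(L|W3)·P(W3)
      = 0.217·0.289 + 0.179·0.241 + 0.137·0.47
      = 0.062713 + 0.043139 + 0.06439 = 0.170242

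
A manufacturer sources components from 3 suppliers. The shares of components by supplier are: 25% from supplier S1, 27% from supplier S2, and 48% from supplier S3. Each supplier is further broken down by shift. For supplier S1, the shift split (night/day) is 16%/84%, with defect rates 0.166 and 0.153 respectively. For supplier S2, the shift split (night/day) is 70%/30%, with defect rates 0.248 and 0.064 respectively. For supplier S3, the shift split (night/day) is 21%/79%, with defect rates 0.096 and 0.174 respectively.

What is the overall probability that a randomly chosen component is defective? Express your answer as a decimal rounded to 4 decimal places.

P(D) ≈ 0.1665

P(D|S1) = 0.16·0.166 + 0.84·0.153 = 0.02656 + 0.12852 = 0.15508
P(D|S2) = 0.7·0.248 + 0.3·0.064 = 0.1736 + 0.0192 = 0.1928
P(D|S3) = 0.21·0.096 + 0.79·0.174 = 0.02016 + 0.13746 = 0.15762
By total probability over the outer partition,
P(D) = 0.25·0.15508 + 0.27·0.1928 + 0.48·0.15762
      = 0.03877 + 0.052056 + 0.0756576 = 0.1664836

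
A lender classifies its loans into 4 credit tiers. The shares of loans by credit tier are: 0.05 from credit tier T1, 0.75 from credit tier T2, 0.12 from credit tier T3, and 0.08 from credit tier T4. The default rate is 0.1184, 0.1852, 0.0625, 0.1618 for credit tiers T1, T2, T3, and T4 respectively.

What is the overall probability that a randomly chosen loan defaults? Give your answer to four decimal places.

P(D) = P(D|T1)·P(T1) + P(D|T2)·P(T2) + P(D|T3)·P(T3) + P(D|T4)·P(T4)
      = 0.1184·0.05 + 0.1852·0.75 + 0.0625·0.12 + 0.1618·0.08
      = 0.00592 + 0.1389 + 0.0075 + 0.012944 = 0.165264

0.1653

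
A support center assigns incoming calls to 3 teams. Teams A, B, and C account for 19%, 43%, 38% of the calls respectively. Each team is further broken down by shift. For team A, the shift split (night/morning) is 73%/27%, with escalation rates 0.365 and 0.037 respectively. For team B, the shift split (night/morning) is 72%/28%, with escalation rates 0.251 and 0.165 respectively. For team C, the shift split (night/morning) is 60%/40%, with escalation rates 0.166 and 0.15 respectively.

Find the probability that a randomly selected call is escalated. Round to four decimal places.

0.2107

P(E|A) = 0.73·0.365 + 0.27·0.037 = 0.26645 + 0.00999 = 0.27644
P(E|B) = 0.72·0.251 + 0.28·0.165 = 0.18072 + 0.0462 = 0.22692
P(E|C) = 0.6·0.166 + 0.4·0.15 = 0.0996 + 0.06 = 0.1596
By total probability over the outer partition,
P(E) = 0.19·0.27644 + 0.43·0.22692 + 0.38·0.1596
      = 0.0525236 + 0.0975756 + 0.060648 = 0.2107472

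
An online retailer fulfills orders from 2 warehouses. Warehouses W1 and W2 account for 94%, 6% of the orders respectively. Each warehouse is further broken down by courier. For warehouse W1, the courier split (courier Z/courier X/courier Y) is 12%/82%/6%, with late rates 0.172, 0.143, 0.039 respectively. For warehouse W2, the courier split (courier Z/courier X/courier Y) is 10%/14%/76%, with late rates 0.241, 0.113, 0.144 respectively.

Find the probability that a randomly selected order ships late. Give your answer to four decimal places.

P(L|W1) = 0.12·0.172 + 0.82·0.143 + 0.06·0.039 = 0.02064 + 0.11726 + 0.00234 = 0.14024
P(L|W2) = 0.1·0.241 + 0.14·0.113 + 0.76·0.144 = 0.0241 + 0.01582 + 0.10944 = 0.14936
Then overall,
P(L) = 0.94·0.14024 + 0.06·0.14936
      = 0.1318256 + 0.0089616 = 0.1407872

P(L) ≈ 0.1408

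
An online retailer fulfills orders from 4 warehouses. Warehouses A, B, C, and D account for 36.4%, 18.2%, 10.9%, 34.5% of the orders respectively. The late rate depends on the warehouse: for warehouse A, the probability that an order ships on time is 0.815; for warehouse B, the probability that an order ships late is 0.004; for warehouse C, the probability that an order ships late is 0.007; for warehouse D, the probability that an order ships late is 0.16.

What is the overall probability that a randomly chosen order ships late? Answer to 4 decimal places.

P(L|A) = 1 − 0.815 = 0.185.
By the law of total probability,
P(L) = P(L|A)·P(A) + P(L|B)·P(B) + P(L|C)·P(C) + P(L|D)·P(D)
      = 0.185·0.364 + 0.004·0.182 + 0.007·0.109 + 0.16·0.345
      = 0.06734 + 0.000728 + 0.000763 + 0.0552 = 0.124031

P(L) ≈ 0.1240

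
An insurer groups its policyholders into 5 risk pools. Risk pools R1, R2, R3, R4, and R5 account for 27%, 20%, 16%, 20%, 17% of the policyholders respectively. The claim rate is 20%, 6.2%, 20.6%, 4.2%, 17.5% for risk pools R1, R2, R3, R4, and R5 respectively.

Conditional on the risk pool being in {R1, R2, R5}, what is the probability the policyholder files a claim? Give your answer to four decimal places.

Let S = {R1, R2, R5}.
P(S) = 0.27 + 0.2 + 0.17 = 0.64.
P(C ∩ S) = 0.2·0.27 + 0.062·0.2 + 0.175·0.17 = 0.054 + 0.0124 + 0.02975 = 0.09615.
P(C | S) = 0.09615 / 0.64 = 0.150234…

0.1502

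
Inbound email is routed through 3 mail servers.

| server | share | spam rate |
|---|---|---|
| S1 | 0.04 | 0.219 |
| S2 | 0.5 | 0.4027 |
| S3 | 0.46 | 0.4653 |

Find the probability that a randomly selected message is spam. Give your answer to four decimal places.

P(S) = P(S|S1)·P(S1) + P(S|S2)·P(S2) + P(S|S3)·P(S3)
      = 0.219·0.04 + 0.4027·0.5 + 0.4653·0.46
      = 0.00876 + 0.20135 + 0.214038 = 0.424148

0.4241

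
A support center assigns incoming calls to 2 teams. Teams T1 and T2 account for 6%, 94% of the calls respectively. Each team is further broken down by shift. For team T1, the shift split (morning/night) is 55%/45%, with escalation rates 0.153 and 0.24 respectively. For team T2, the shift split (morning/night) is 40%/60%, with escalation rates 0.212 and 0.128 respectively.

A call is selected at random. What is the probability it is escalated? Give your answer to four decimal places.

P(E|T1) = 0.55·0.153 + 0.45·0.24 = 0.08415 + 0.108 = 0.19215
P(E|T2) = 0.4·0.212 + 0.6·0.128 = 0.0848 + 0.0768 = 0.1616
By total probability over the outer partition,
P(E) = 0.06·0.19215 + 0.94·0.1616
      = 0.011529 + 0.151904 = 0.163433

0.1634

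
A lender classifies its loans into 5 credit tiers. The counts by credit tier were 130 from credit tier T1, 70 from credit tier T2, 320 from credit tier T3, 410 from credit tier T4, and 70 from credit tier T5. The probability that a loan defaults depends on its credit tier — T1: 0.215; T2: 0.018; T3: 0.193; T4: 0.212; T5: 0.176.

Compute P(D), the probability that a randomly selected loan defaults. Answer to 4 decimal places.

Total: 130 + 70 + 320 + 410 + 70 = 1000.
P(T1) = 130/1000 = 0.13. P(T2) = 70/1000 = 0.07. P(T3) = 320/1000 = 0.32. P(T4) = 410/1000 = 0.41. P(T5) = 70/1000 = 0.07.
P(D) = P(D|T1)·P(T1) + P(D|T2)·P(T2) + P(D|T3)·P(T3) + P(D|T4)·P(T4) + P(D|T5)·P(T5)
      = 0.215·0.13 + 0.018·0.07 + 0.193·0.32 + 0.212·0.41 + 0.176·0.07
      = 0.02795 + 0.00126 + 0.06176 + 0.08692 + 0.01232 = 0.19021

0.1902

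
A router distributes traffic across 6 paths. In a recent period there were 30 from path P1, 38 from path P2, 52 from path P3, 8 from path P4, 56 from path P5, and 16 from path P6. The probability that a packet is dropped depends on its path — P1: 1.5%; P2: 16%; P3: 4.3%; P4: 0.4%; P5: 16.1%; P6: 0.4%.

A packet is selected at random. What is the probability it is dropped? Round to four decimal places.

0.0894

Total: 30 + 38 + 52 + 8 + 56 + 16 = 200.
P(P1) = 30/200 = 0.15. P(P2) = 38/200 = 0.19. P(P3) = 52/200 = 0.26. P(P4) = 8/200 = 0.04. P(P5) = 56/200 = 0.28. P(P6) = 16/200 = 0.08.
By the law of total probability,
P(L) = P(L|P1)·P(P1) + P(L|P2)·P(P2) + P(L|P3)·P(P3) + P(L|P4)·P(P4) + P(L|P5)·P(P5) + P(L|P6)·P(P6)
      = 0.015·0.15 + 0.16·0.19 + 0.043·0.26 + 0.004·0.04 + 0.161·0.28 + 0.004·0.08
      = 0.00225 + 0.0304 + 0.01118 + 0.00016 + 0.04508 + 0.00032 = 0.08939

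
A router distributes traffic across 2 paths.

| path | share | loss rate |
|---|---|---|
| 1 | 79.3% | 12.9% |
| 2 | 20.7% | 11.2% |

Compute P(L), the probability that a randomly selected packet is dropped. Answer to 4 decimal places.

P(L) = P(L|1)·P(1) + P(L|2)·P(2)
      = 0.129·0.793 + 0.112·0.207
      = 0.102297 + 0.023184 = 0.125481

P(L) ≈ 0.1255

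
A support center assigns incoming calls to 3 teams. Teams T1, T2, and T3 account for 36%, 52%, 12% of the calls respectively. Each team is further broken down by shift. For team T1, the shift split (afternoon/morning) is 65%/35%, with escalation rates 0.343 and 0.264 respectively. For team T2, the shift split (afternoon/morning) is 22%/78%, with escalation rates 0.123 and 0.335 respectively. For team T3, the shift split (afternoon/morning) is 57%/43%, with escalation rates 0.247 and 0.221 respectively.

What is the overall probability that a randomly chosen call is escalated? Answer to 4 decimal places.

P(E|T1) = 0.65·0.343 + 0.35·0.264 = 0.22295 + 0.0924 = 0.31535
P(E|T2) = 0.22·0.123 + 0.78·0.335 = 0.02706 + 0.2613 = 0.28836
P(E|T3) = 0.57·0.247 + 0.43·0.221 = 0.14079 + 0.09503 = 0.23582
Then overall,
P(E) = 0.36·0.31535 + 0.52·0.28836 + 0.12·0.23582
      = 0.113526 + 0.1499472 + 0.0282984 = 0.2917716

P(E) ≈ 0.2918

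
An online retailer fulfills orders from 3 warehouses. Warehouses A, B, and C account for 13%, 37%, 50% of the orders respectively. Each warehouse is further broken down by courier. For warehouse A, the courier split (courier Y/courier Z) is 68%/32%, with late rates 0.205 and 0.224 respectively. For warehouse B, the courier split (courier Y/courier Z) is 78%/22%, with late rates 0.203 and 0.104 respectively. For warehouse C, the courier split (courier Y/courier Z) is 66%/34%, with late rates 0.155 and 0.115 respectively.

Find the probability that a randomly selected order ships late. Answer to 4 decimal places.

0.1652

P(L|A) = 0.68·0.205 + 0.32·0.224 = 0.1394 + 0.07168 = 0.21108
P(L|B) = 0.78·0.203 + 0.22·0.104 = 0.15834 + 0.02288 = 0.18122
P(L|C) = 0.66·0.155 + 0.34·0.115 = 0.1023 + 0.0391 = 0.1414
By total probability over the outer partition,
P(L) = 0.13·0.21108 + 0.37·0.18122 + 0.5·0.1414
      = 0.0274404 + 0.0670514 + 0.0707 = 0.1651918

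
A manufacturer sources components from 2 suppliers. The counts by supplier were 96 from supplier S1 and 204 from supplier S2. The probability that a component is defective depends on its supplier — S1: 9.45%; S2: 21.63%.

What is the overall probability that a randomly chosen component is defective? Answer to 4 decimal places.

Total: 96 + 204 = 300.
P(S1) = 96/300 = 0.32. P(S2) = 204/300 = 0.68.
P(D) = P(D|S1)·P(S1) + P(D|S2)·P(S2)
      = 0.0945·0.32 + 0.2163·0.68
      = 0.03024 + 0.147084 = 0.177324

0.1773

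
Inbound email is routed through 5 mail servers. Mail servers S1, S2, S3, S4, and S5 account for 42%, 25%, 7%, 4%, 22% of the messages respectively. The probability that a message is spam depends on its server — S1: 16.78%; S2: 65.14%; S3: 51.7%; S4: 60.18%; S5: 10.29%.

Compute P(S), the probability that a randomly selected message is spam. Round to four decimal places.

P(S) ≈ 0.3162

P(S) = P(S|S1)·P(S1) + P(S|S2)·P(S2) + P(S|S3)·P(S3) + P(S|S4)·P(S4) + P(S|S5)·P(S5)
      = 0.1678·0.42 + 0.6514·0.25 + 0.517·0.07 + 0.6018·0.04 + 0.1029·0.22
      = 0.070476 + 0.16285 + 0.03619 + 0.024072 + 0.022638 = 0.316226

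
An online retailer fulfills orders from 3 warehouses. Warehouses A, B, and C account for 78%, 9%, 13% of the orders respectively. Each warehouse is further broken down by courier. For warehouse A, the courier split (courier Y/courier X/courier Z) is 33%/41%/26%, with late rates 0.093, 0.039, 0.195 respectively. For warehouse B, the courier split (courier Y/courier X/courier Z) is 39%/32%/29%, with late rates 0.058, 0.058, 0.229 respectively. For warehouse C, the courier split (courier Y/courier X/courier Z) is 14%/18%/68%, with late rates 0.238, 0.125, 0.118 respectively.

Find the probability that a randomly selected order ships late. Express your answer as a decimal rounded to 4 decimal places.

P(L|A) = 0.33·0.093 + 0.41·0.039 + 0.26·0.195 = 0.03069 + 0.01599 + 0.0507 = 0.09738
P(L|B) = 0.39·0.058 + 0.32·0.058 + 0.29·0.229 = 0.02262 + 0.01856 + 0.06641 = 0.10759
P(L|C) = 0.14·0.238 + 0.18·0.125 + 0.68·0.118 = 0.03332 + 0.0225 + 0.08024 = 0.13606
By total probability over the outer partition,
P(L) = 0.78·0.09738 + 0.09·0.10759 + 0.13·0.13606
      = 0.0759564 + 0.0096831 + 0.0176878 = 0.1033273

P(L) ≈ 0.1033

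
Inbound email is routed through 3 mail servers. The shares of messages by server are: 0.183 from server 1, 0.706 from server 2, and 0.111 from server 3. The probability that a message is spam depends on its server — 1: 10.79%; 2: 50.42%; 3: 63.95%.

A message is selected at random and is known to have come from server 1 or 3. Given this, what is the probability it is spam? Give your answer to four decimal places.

Let J = {1, 3}.
P(J) = 0.183 + 0.111 = 0.294.
P(S ∩ J) = 0.1079·0.183 + 0.6395·0.111 = 0.0197457 + 0.0709845 = 0.0907302.
P(S | J) = 0.0907302 / 0.294 = 0.308606…

0.3086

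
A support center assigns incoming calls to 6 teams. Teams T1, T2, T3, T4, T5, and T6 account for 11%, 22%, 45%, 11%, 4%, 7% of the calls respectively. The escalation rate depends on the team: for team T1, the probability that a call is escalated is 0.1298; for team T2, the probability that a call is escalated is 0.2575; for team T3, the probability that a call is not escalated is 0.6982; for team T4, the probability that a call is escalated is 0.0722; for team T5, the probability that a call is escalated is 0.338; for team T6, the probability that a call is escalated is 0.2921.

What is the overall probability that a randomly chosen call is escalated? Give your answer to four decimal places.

0.2486

P(E|T3) = 1 − 0.6982 = 0.3018.
Using total probability over the partition,
P(E) = P(E|T1)·P(T1) + P(E|T2)·P(T2) + P(E|T3)·P(T3) + P(E|T4)·P(T4) + P(E|T5)·P(T5) + P(E|T6)·P(T6)
      = 0.1298·0.11 + 0.2575·0.22 + 0.3018·0.45 + 0.0722·0.11 + 0.338·0.04 + 0.2921·0.07
      = 0.014278 + 0.05665 + 0.13581 + 0.007942 + 0.01352 + 0.020447 = 0.248647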